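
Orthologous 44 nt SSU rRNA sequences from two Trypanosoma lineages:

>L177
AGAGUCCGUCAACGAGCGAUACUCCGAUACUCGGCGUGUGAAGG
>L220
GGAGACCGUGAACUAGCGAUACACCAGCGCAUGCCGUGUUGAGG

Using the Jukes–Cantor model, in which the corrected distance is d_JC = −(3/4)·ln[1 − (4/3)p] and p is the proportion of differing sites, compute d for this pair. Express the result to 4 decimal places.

0.4141

Differing sites — 1:A/G; 5:U/A; 10:C/G; 14:G/U; 23:U/A; 26:G/A; 27:A/G; 28:U/C; 29:A/G; 31:U/A; 32:C/U; 34:G/C; 40:G/U; 41:A/G.
p = 14/44 = 0.318182.
d = −0.75 · ln(1 − (4/3)·0.318182) = −0.75 · ln(0.575757) = −0.75 · (-0.552070) = 0.4141.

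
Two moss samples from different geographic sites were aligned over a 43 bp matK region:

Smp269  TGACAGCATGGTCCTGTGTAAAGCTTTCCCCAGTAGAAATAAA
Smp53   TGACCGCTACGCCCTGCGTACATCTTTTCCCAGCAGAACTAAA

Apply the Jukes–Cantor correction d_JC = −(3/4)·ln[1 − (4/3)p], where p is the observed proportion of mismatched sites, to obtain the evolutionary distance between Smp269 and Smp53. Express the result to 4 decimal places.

0.3129

Differing sites — 5:A/C; 8:A/T; 9:T/A; 10:G/C; 12:T/C; 17:T/C; 21:A/C; 23:G/T; 28:C/T; 34:T/C; 39:A/C.
p = 11/43 = 0.255814.
d = −0.75 · ln(1 − (4/3)·0.255814) = −0.75 · ln(0.658915) = −0.75 · (-0.417161) = 0.3129.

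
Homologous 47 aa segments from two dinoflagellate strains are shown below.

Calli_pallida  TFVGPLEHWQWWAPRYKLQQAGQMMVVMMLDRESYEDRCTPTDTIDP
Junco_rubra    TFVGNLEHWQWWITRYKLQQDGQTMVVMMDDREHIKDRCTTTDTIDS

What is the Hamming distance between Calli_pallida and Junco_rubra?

The sequences differ at positions 5 (P/N), 13 (A/I), 14 (P/T), 21 (A/D), 24 (M/T), 30 (L/D), 34 (S/H), 35 (Y/I), 36 (E/K), 41 (P/T), 47 (P/S).
That gives 11 mismatches out of 47 aligned sites, so the Hamming distance is 11.

11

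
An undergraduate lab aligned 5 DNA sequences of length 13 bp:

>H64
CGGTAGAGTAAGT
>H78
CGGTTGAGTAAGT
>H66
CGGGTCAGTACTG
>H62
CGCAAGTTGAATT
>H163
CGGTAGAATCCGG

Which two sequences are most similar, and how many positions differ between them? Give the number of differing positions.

Pairwise Hamming distances:
  H64 vs H78: 1
  H64 vs H66: 6
  H64 vs H62: 6
  H64 vs H163: 4
  H78 vs H66: 5
  H78 vs H62: 7
  H78 vs H163: 5
  H66 vs H62: 9
  H66 vs H163: 6
  H62 vs H163: 9
The smallest is 1, between H64 and H78.

1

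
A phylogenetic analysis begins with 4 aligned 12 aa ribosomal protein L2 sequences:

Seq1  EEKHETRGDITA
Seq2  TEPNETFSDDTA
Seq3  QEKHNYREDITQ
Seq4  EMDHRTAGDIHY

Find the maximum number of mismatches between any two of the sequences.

Pairwise Hamming distances:
  Seq1 vs Seq2: 6
  Seq1 vs Seq3: 5
  Seq1 vs Seq4: 6
  Seq2 vs Seq3: 9
  Seq2 vs Seq4: 10
  Seq3 vs Seq4: 9
The largest is 10, between Seq2 and Seq4.

10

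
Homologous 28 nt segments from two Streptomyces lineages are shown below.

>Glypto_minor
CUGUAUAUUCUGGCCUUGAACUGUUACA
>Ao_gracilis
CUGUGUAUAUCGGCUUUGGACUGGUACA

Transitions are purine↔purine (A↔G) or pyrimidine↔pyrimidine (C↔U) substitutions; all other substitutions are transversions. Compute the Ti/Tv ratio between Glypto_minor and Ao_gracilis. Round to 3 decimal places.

2.500

The sequences differ at positions 5 (A/G, transition), 9 (U/A, transversion), 10 (C/U, transition), 11 (U/C, transition), 15 (C/U, transition), 19 (A/G, transition), 24 (U/G, transversion).
Of the 7 differences, 5 transitions and 2 transversions, so Ti/Tv = 5/2 = 2.500.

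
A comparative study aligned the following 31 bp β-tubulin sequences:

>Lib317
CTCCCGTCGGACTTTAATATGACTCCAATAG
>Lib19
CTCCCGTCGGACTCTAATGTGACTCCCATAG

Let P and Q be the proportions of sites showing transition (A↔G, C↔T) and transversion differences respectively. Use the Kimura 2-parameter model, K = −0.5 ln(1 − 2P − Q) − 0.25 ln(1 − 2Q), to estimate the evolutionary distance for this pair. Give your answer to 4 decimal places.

0.1046

Differing sites — 14:T/C (Ti); 19:A/G (Ti); 27:A/C (Tv).
Of the 3 differences, 2 transitions and 1 transversion over 31 sites: P = 2/31 = 0.064516, Q = 1/31 = 0.032258.
d = −0.5·ln(0.838710) − 0.25·ln(0.935484) = −0.5·(-0.175890) − 0.25·(-0.066691) = 0.1046.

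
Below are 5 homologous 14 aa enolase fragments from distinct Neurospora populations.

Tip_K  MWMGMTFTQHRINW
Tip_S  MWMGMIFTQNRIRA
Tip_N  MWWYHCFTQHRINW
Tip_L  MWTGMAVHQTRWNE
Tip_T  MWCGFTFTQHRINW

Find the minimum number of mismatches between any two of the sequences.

2

Pairwise Hamming distances:
  Tip_K vs Tip_S: 4
  Tip_K vs Tip_N: 4
  Tip_K vs Tip_L: 7
  Tip_K vs Tip_T: 2
  Tip_S vs Tip_N: 7
  Tip_S vs Tip_L: 8
  Tip_S vs Tip_T: 6
  Tip_N vs Tip_L: 9
  Tip_N vs Tip_T: 4
  Tip_L vs Tip_T: 8
The smallest is 2, between Tip_K and Tip_T.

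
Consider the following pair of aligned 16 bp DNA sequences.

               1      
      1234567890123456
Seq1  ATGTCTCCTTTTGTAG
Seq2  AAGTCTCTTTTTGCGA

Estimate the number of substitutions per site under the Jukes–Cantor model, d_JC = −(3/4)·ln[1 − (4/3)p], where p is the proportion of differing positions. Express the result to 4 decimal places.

0.4042

Mismatches occur at site 2 (T→A), site 8 (C→T), site 14 (T→C), site 15 (A→G), site 16 (G→A).
p = 5/16 = 0.312500.
d = −0.75 · ln(1 − (4/3)·0.312500) = −0.75 · ln(0.583333) = −0.75 · (-0.538997) = 0.4042.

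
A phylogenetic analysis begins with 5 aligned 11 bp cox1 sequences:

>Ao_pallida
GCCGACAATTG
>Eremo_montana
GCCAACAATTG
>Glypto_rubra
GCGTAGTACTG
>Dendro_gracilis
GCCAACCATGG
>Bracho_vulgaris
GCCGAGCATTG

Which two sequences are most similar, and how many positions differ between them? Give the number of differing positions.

1

Pairwise Hamming distances:
  Ao_pallida vs Eremo_montana: 1
  Ao_pallida vs Glypto_rubra: 5
  Ao_pallida vs Dendro_gracilis: 3
  Ao_pallida vs Bracho_vulgaris: 2
  Eremo_montana vs Glypto_rubra: 5
  Eremo_montana vs Dendro_gracilis: 2
  Eremo_montana vs Bracho_vulgaris: 3
  Glypto_rubra vs Dendro_gracilis: 6
  Glypto_rubra vs Bracho_vulgaris: 4
  Dendro_gracilis vs Bracho_vulgaris: 3
The smallest is 1, between Ao_pallida and Eremo_montana.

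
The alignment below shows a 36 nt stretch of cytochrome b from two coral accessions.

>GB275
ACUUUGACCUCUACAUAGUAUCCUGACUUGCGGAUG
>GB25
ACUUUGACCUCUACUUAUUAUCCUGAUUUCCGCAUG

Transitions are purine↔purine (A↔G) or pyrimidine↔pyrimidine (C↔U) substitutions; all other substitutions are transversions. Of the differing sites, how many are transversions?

4

Differing sites — 15:A/U (Tv); 18:G/U (Tv); 27:C/U (Ti); 30:G/C (Tv); 33:G/C (Tv).
Of the 5 differences, 1 transition and 4 transversions, so the answer is 4.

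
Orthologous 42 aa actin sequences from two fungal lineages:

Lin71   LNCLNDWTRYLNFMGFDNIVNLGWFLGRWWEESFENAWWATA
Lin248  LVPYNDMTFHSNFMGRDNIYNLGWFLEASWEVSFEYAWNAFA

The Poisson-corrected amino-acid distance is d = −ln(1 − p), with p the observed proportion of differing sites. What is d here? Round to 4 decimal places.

The sequences differ at positions 2 (N/V), 3 (C/P), 4 (L/Y), 7 (W/M), 9 (R/F), 10 (Y/H), 11 (L/S), 16 (F/R), 20 (V/Y), 27 (G/E), 28 (R/A), 29 (W/S), 32 (E/V), 36 (N/Y), 39 (W/N), 41 (T/F).
p = 16/42 = 0.380952.
d = −ln(1 − 0.380952) = −ln(0.619048) = 0.4796.

0.4796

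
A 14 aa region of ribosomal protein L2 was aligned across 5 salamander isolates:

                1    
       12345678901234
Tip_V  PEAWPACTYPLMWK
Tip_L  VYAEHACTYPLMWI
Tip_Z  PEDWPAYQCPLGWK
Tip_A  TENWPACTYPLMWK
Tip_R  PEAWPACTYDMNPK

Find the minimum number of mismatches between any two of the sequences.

2

Pairwise Hamming distances:
  Tip_V vs Tip_L: 5
  Tip_V vs Tip_Z: 5
  Tip_V vs Tip_A: 2
  Tip_V vs Tip_R: 4
  Tip_L vs Tip_Z: 10
  Tip_L vs Tip_A: 6
  Tip_L vs Tip_R: 9
  Tip_Z vs Tip_A: 6
  Tip_Z vs Tip_R: 8
  Tip_A vs Tip_R: 6
The smallest is 2, between Tip_V and Tip_A.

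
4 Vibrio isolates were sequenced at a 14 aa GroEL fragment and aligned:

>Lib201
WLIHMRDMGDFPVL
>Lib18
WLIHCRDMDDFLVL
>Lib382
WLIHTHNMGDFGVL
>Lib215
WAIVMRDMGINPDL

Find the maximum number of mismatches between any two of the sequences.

9

Pairwise Hamming distances:
  Lib201 vs Lib18: 3
  Lib201 vs Lib382: 4
  Lib201 vs Lib215: 5
  Lib18 vs Lib382: 5
  Lib18 vs Lib215: 8
  Lib382 vs Lib215: 9
The largest is 9, between Lib382 and Lib215.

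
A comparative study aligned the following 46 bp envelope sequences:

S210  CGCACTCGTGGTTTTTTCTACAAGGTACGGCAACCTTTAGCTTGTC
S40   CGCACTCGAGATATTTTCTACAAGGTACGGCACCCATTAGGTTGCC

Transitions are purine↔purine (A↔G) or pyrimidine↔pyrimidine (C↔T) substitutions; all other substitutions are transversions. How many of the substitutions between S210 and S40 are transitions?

2

Differing sites — 9:T/A (Tv); 11:G/A (Ti); 13:T/A (Tv); 33:A/C (Tv); 36:T/A (Tv); 41:C/G (Tv); 45:T/C (Ti).
Of the 7 differences, 2 transitions and 5 transversions, so the answer is 2.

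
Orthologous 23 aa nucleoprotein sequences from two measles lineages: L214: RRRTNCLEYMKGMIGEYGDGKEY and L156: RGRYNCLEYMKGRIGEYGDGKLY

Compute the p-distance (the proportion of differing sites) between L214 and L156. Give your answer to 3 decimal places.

0.174

Differing sites — 2:R/G; 4:T/Y; 13:M/R; 22:E/L.
There are 4 differences over 23 sites, so p = 4/23 = 0.174.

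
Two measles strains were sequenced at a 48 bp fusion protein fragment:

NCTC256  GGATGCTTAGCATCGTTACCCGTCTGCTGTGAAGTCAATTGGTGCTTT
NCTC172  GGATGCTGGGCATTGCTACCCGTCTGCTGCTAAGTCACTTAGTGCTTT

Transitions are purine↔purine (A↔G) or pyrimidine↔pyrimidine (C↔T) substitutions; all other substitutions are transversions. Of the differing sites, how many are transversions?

3

Differing sites — 8:T/G (Tv); 9:A/G (Ti); 14:C/T (Ti); 16:T/C (Ti); 30:T/C (Ti); 31:G/T (Tv); 38:A/C (Tv); 41:G/A (Ti).
Of the 8 differences, 5 transitions and 3 transversions, so the answer is 3.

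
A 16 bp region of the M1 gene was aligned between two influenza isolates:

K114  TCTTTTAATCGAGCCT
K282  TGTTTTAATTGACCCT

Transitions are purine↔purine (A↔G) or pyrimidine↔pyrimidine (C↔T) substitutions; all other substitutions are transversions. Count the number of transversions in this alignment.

Differing sites — 2:C/G (Tv); 10:C/T (Ti); 13:G/C (Tv).
Of the 3 differences, 1 transition and 2 transversions, so the answer is 2.

2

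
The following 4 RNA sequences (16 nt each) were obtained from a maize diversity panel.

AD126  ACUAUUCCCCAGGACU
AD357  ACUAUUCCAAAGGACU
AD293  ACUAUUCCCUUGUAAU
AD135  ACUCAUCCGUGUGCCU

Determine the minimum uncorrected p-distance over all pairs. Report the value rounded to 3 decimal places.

0.125

Pairwise Hamming distances:
  AD126 vs AD357: 2
  AD126 vs AD293: 4
  AD126 vs AD135: 7
  AD357 vs AD293: 5
  AD357 vs AD135: 7
  AD293 vs AD135: 8
The smallest is 2 mismatches, between AD126 and AD357; p = 2/16 = 0.125.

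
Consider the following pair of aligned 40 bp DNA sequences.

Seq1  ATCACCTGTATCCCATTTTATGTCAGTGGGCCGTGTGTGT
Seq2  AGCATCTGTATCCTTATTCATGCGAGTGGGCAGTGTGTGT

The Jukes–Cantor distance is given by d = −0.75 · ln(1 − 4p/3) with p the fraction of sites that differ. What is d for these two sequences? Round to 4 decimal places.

0.2675

Differing sites — 2:T/G; 5:C/T; 14:C/T; 15:A/T; 16:T/A; 19:T/C; 23:T/C; 24:C/G; 32:C/A.
p = 9/40 = 0.225000.
d = −0.75 · ln(1 − (4/3)·0.225000) = −0.75 · ln(0.700000) = −0.75 · (-0.356675) = 0.2675.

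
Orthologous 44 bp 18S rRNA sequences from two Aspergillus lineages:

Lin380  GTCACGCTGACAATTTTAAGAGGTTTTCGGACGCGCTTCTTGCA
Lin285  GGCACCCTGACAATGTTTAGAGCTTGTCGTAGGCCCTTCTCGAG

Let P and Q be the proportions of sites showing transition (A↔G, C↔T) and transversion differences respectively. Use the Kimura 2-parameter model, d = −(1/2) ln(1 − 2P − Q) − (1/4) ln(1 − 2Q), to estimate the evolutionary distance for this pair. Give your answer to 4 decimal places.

0.3430

Differing sites — 2:T/G (Tv); 6:G/C (Tv); 15:T/G (Tv); 18:A/T (Tv); 23:G/C (Tv); 26:T/G (Tv); 30:G/T (Tv); 32:C/G (Tv); 35:G/C (Tv); 41:T/C (Ti); 43:C/A (Tv); 44:A/G (Ti).
Of the 12 differences, 2 transitions and 10 transversions over 44 sites: P = 2/44 = 0.045455, Q = 10/44 = 0.227273.
d = −0.5·ln(0.681817) − 0.25·ln(0.545454) = −0.5·(-0.382994) − 0.25·(-0.606137) = 0.3430.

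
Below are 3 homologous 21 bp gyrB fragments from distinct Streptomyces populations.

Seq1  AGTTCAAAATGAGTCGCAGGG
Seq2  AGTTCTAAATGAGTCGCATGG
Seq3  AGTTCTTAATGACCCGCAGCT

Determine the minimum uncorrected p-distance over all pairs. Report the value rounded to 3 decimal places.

0.095

Pairwise Hamming distances:
  Seq1 vs Seq2: 2
  Seq1 vs Seq3: 6
  Seq2 vs Seq3: 6
The smallest is 2 mismatches, between Seq1 and Seq2; p = 2/21 = 0.095.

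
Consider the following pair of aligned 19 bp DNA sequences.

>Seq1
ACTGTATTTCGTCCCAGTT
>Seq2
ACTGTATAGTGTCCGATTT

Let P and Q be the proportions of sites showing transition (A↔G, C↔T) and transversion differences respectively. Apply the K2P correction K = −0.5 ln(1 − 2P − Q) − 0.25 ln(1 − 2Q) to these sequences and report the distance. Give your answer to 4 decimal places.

The sequences differ at positions 8 (T/A, transversion), 9 (T/G, transversion), 10 (C/T, transition), 15 (C/G, transversion), 17 (G/T, transversion).
Of the 5 differences, 1 transition and 4 transversions over 19 sites: P = 1/19 = 0.052632, Q = 4/19 = 0.210526.
d = −0.5·ln(0.684210) − 0.25·ln(0.578948) = −0.5·(-0.379490) − 0.25·(-0.546543) = 0.3264.

0.3264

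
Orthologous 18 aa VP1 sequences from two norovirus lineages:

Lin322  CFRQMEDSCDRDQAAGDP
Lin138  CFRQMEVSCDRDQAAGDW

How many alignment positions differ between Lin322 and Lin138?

2

Differing sites — 7:D/V; 18:P/W.
That gives 2 mismatches out of 18 aligned sites, so the Hamming distance is 2.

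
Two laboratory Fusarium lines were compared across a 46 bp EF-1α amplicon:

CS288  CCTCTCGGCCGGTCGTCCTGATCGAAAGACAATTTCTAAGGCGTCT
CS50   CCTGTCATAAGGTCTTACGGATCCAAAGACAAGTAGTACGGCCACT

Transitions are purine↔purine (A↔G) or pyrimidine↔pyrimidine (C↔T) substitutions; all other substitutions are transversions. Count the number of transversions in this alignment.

Differing sites — 4:C/G (Tv); 7:G/A (Ti); 8:G/T (Tv); 9:C/A (Tv); 10:C/A (Tv); 15:G/T (Tv); 17:C/A (Tv); 19:T/G (Tv); 24:G/C (Tv); 33:T/G (Tv); 35:T/A (Tv); 36:C/G (Tv); 39:A/C (Tv); 43:G/C (Tv); 44:T/A (Tv).
Of the 15 differences, 1 transition and 14 transversions, so the answer is 14.

14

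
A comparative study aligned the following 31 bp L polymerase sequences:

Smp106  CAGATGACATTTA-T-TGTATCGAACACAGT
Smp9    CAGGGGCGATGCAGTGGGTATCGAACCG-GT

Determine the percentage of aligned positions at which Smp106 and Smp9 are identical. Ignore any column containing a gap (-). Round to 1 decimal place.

67.9%

Excluding the 3 gap columns leaves 28 comparable sites.
Mismatches occur at site 4 (A/G), site 5 (T/G), site 7 (A/C), site 8 (C/G), site 11 (T/G), site 12 (T/C), site 17 (T/G), site 27 (A/C), site 28 (C/G).
19 of the 28 comparable sites match, so the percent identity is 19/28 × 100 = 67.9%.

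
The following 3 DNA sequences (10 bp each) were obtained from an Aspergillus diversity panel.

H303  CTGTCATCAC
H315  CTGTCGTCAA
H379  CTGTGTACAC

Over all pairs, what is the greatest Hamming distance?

4

Pairwise Hamming distances:
  H303 vs H315: 2
  H303 vs H379: 3
  H315 vs H379: 4
The largest is 4, between H315 and H379.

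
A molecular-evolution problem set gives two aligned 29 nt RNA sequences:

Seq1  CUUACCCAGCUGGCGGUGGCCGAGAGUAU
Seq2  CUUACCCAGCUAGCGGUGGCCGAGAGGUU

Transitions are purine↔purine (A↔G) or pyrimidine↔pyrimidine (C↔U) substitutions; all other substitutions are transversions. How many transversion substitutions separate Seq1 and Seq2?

2

Mismatches occur at site 12 (G/A, transition), site 27 (U/G, transversion), site 28 (A/U, transversion).
Of the 3 differences, 1 transition and 2 transversions, so the answer is 2.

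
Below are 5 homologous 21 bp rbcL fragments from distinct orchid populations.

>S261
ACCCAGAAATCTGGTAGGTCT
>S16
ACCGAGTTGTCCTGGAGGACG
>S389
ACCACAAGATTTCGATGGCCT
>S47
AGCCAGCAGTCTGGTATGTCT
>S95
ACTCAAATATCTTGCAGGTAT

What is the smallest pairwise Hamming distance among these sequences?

Pairwise Hamming distances:
  S261 vs S16: 9
  S261 vs S389: 9
  S261 vs S47: 4
  S261 vs S95: 6
  S16 vs S389: 13
  S16 vs S47: 10
  S16 vs S95: 10
  S389 vs S47: 13
  S389 vs S95: 10
  S47 vs S95: 10
The smallest is 4, between S261 and S47.

4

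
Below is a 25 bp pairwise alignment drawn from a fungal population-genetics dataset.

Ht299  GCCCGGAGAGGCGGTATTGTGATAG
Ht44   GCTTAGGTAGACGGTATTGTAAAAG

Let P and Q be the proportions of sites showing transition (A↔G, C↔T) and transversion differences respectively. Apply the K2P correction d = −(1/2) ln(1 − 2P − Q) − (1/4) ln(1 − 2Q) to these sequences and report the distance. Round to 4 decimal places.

0.4541

Differing sites — 3:C/T (Ti); 4:C/T (Ti); 5:G/A (Ti); 7:A/G (Ti); 8:G/T (Tv); 11:G/A (Ti); 21:G/A (Ti); 23:T/A (Tv).
Of the 8 differences, 6 transitions and 2 transversions over 25 sites: P = 6/25 = 0.240000, Q = 2/25 = 0.080000.
d = −0.5·ln(0.440000) − 0.25·ln(0.840000) = −0.5·(-0.820981) − 0.25·(-0.174353) = 0.4541.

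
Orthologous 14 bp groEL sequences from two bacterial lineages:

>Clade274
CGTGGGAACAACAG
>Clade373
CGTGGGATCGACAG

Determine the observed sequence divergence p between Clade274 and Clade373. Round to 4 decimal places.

The sequences differ at positions 8 (A/T), 10 (A/G).
There are 2 differences over 14 sites, so p = 2/14 = 0.1429.

0.1429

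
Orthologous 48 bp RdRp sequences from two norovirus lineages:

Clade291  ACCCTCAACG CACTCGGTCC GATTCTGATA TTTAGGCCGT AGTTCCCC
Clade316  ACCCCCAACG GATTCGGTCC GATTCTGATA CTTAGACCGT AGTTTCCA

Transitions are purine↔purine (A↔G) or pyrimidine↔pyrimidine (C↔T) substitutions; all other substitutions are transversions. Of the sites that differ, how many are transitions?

5

The sequences differ at positions 5 (T/C, transition), 11 (C/G, transversion), 13 (C/T, transition), 31 (T/C, transition), 36 (G/A, transition), 45 (C/T, transition), 48 (C/A, transversion).
Of the 7 differences, 5 transitions and 2 transversions, so the answer is 5.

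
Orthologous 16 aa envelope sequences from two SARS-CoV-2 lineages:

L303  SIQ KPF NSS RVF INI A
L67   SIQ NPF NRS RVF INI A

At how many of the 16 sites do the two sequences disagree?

The sequences differ at positions 4 (K/N), 8 (S/R).
That gives 2 mismatches out of 16 aligned sites, so the Hamming distance is 2.

2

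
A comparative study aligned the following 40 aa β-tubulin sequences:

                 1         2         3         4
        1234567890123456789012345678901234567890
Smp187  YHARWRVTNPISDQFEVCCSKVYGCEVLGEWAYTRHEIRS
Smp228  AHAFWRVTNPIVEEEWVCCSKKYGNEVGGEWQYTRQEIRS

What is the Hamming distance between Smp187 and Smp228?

Differing sites — 1:Y/A; 4:R/F; 12:S/V; 13:D/E; 14:Q/E; 15:F/E; 16:E/W; 22:V/K; 25:C/N; 28:L/G; 32:A/Q; 36:H/Q.
That gives 12 mismatches out of 40 aligned sites, so the Hamming distance is 12.

12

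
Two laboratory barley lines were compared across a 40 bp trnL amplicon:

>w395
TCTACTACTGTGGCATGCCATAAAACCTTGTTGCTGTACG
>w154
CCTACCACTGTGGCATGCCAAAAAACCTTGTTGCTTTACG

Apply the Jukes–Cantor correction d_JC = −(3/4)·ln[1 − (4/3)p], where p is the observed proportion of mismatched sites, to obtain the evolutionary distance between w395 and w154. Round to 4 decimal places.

0.1073

Differing sites — 1:T/C; 6:T/C; 21:T/A; 36:G/T.
p = 4/40 = 0.100000.
d = −0.75 · ln(1 − (4/3)·0.100000) = −0.75 · ln(0.866667) = −0.75 · (-0.143100) = 0.1073.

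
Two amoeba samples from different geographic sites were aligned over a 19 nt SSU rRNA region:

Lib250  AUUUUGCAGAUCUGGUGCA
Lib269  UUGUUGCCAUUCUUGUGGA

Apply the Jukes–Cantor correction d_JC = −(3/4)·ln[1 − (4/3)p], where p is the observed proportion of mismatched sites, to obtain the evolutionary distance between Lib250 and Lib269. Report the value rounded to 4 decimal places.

0.5068

Mismatches occur at site 1 (A→U), site 3 (U→G), site 8 (A→C), site 9 (G→A), site 10 (A→U), site 14 (G→U), site 18 (C→G).
p = 7/19 = 0.368421.
d = −0.75 · ln(1 − (4/3)·0.368421) = −0.75 · ln(0.508772) = −0.75 · (-0.675755) = 0.5068.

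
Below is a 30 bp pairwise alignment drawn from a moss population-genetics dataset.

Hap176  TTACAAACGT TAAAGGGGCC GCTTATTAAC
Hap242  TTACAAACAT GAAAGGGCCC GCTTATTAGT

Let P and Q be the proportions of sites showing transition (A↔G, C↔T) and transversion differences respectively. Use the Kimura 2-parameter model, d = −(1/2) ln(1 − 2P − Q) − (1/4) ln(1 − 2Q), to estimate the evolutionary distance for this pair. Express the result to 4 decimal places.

0.1909

Mismatches occur at site 9 (G→A, transition), site 11 (T→G, transversion), site 18 (G→C, transversion), site 29 (A→G, transition), site 30 (C→T, transition).
Of the 5 differences, 3 transitions and 2 transversions over 30 sites: P = 3/30 = 0.100000, Q = 2/30 = 0.066667.
d = −0.5·ln(0.733333) − 0.25·ln(0.866666) = −0.5·(-0.310155) − 0.25·(-0.143102) = 0.1909.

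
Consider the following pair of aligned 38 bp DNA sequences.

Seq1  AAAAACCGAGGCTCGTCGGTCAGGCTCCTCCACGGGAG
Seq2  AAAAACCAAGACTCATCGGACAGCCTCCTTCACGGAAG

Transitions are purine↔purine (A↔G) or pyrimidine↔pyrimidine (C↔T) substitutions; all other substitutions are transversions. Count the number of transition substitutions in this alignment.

5

The sequences differ at positions 8 (G/A, transition), 11 (G/A, transition), 15 (G/A, transition), 20 (T/A, transversion), 24 (G/C, transversion), 30 (C/T, transition), 36 (G/A, transition).
Of the 7 differences, 5 transitions and 2 transversions, so the answer is 5.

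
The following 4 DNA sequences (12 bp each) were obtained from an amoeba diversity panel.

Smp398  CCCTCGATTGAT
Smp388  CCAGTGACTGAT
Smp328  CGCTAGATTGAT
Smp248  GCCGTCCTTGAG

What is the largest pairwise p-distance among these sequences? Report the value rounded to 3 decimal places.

Pairwise Hamming distances:
  Smp398 vs Smp388: 4
  Smp398 vs Smp328: 2
  Smp398 vs Smp248: 6
  Smp388 vs Smp328: 5
  Smp388 vs Smp248: 6
  Smp328 vs Smp248: 7
The largest is 7 mismatches, between Smp328 and Smp248; p = 7/12 = 0.583.

0.583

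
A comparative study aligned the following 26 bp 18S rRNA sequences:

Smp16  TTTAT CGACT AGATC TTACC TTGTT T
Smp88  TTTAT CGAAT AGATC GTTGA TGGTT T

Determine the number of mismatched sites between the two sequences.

6

The sequences differ at positions 9 (C/A), 16 (T/G), 18 (A/T), 19 (C/G), 20 (C/A), 22 (T/G).
That gives 6 mismatches out of 26 aligned sites, so the Hamming distance is 6.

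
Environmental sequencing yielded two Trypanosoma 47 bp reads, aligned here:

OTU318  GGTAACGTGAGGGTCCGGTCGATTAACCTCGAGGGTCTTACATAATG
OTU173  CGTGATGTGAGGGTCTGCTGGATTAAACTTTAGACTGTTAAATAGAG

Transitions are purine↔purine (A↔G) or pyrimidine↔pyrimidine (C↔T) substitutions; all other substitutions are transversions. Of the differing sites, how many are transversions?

9

Mismatches occur at site 1 (G/C, transversion), site 4 (A/G, transition), site 6 (C/T, transition), site 16 (C/T, transition), site 18 (G/C, transversion), site 20 (C/G, transversion), site 27 (C/A, transversion), site 30 (C/T, transition), site 31 (G/T, transversion), site 34 (G/A, transition), site 35 (G/C, transversion), site 37 (C/G, transversion), site 41 (C/A, transversion), site 45 (A/G, transition), site 46 (T/A, transversion).
Of the 15 differences, 6 transitions and 9 transversions, so the answer is 9.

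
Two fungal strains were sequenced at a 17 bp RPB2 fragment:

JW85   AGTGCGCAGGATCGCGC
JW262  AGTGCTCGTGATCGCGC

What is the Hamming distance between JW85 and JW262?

Differing sites — 6:G/T; 8:A/G; 9:G/T.
That gives 3 mismatches out of 17 aligned sites, so the Hamming distance is 3.

3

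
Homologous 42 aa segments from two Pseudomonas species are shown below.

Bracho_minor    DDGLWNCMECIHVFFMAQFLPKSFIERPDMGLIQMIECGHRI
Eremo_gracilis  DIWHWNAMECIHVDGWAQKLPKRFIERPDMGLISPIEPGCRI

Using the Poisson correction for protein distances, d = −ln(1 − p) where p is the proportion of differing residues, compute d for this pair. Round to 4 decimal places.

0.3704

Mismatches occur at site 2 (D/I), site 3 (G/W), site 4 (L/H), site 7 (C/A), site 14 (F/D), site 15 (F/G), site 16 (M/W), site 19 (F/K), site 23 (S/R), site 34 (Q/S), site 35 (M/P), site 38 (C/P), site 40 (H/C).
p = 13/42 = 0.309524.
d = −ln(1 − 0.309524) = −ln(0.690476) = 0.3704.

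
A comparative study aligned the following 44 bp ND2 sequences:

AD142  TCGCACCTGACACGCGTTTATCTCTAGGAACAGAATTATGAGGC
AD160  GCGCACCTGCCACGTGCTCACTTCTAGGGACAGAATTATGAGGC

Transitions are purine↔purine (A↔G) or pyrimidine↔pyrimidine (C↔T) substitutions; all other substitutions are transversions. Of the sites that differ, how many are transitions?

6

Differing sites — 1:T/G (Tv); 10:A/C (Tv); 15:C/T (Ti); 17:T/C (Ti); 19:T/C (Ti); 21:T/C (Ti); 22:C/T (Ti); 29:A/G (Ti).
Of the 8 differences, 6 transitions and 2 transversions, so the answer is 6.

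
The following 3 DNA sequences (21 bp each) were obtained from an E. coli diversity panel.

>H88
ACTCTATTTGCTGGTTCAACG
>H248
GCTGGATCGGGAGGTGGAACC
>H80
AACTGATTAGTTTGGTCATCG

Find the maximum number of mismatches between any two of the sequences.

14

Pairwise Hamming distances:
  H88 vs H248: 10
  H88 vs H80: 9
  H248 vs H80: 14
The largest is 14, between H248 and H80.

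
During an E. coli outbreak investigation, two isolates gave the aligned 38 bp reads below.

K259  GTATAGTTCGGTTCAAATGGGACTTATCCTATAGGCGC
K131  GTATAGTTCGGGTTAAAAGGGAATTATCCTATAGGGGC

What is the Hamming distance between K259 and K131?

The sequences differ at positions 12 (T/G), 14 (C/T), 18 (T/A), 23 (C/A), 36 (C/G).
That gives 5 mismatches out of 38 aligned sites, so the Hamming distance is 5.

5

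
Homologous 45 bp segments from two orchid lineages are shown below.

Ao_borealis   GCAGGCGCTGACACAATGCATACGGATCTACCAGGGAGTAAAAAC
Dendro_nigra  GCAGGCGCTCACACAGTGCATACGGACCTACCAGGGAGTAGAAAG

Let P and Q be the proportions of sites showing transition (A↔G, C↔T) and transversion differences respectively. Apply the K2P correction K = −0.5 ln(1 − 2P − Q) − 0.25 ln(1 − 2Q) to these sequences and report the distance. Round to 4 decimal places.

0.1211

Mismatches occur at site 10 (G→C, transversion), site 16 (A→G, transition), site 27 (T→C, transition), site 41 (A→G, transition), site 45 (C→G, transversion).
Of the 5 differences, 3 transitions and 2 transversions over 45 sites: P = 3/45 = 0.066667, Q = 2/45 = 0.044444.
d = −0.5·ln(0.822222) − 0.25·ln(0.911112) = −0.5·(-0.195745) − 0.25·(-0.093089) = 0.1211.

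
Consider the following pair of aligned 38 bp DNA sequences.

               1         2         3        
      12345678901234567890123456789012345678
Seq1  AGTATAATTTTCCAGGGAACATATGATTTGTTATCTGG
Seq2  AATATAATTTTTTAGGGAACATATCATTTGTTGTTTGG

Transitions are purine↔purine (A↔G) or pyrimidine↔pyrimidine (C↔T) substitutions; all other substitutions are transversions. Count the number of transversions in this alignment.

Mismatches occur at site 2 (G→A, transition), site 12 (C→T, transition), site 13 (C→T, transition), site 25 (G→C, transversion), site 33 (A→G, transition), site 35 (C→T, transition).
Of the 6 differences, 5 transitions and 1 transversion, so the answer is 1.

1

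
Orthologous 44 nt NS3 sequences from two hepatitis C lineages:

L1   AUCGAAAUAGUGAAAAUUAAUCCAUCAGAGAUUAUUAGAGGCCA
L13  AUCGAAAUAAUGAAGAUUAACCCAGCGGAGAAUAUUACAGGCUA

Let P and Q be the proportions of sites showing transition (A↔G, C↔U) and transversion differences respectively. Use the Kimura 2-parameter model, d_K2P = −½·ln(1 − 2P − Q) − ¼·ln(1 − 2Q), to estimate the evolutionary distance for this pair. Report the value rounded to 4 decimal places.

0.2118

The sequences differ at positions 10 (G/A, transition), 15 (A/G, transition), 21 (U/C, transition), 25 (U/G, transversion), 27 (A/G, transition), 32 (U/A, transversion), 38 (G/C, transversion), 43 (C/U, transition).
Of the 8 differences, 5 transitions and 3 transversions over 44 sites: P = 5/44 = 0.113636, Q = 3/44 = 0.068182.
d = −0.5·ln(0.704546) − 0.25·ln(0.863636) = −0.5·(-0.350202) − 0.25·(-0.146604) = 0.2118.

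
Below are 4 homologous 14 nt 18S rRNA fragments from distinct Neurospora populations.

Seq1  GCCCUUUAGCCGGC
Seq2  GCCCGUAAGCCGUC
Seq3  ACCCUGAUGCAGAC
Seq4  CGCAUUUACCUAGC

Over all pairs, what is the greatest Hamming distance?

Pairwise Hamming distances:
  Seq1 vs Seq2: 3
  Seq1 vs Seq3: 6
  Seq1 vs Seq4: 6
  Seq2 vs Seq3: 6
  Seq2 vs Seq4: 9
  Seq3 vs Seq4: 10
The largest is 10, between Seq3 and Seq4.

10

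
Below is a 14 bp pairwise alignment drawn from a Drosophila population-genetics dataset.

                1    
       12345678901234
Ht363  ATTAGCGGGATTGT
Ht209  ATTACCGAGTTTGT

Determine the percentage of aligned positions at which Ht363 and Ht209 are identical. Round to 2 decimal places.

78.57%

Mismatches occur at site 5 (G→C), site 8 (G→A), site 10 (A→T).
11 of the 14 sites match, so the percent identity is 11/14 × 100 = 78.57%.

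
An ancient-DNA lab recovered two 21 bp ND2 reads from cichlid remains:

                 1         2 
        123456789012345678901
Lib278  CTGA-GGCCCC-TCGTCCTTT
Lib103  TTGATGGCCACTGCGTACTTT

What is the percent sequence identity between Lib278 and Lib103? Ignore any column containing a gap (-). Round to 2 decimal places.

Excluding the 2 gap columns leaves 19 comparable sites.
Differing sites — 1:C/T; 10:C/A; 13:T/G; 17:C/A.
15 of the 19 comparable sites match, so the percent identity is 15/19 × 100 = 78.95%.

78.95%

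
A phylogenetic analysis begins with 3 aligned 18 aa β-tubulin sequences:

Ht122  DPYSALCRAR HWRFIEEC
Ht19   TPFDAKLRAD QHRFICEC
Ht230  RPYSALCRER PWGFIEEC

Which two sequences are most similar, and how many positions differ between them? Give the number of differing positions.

4

Pairwise Hamming distances:
  Ht122 vs Ht19: 9
  Ht122 vs Ht230: 4
  Ht19 vs Ht230: 11
The smallest is 4, between Ht122 and Ht230.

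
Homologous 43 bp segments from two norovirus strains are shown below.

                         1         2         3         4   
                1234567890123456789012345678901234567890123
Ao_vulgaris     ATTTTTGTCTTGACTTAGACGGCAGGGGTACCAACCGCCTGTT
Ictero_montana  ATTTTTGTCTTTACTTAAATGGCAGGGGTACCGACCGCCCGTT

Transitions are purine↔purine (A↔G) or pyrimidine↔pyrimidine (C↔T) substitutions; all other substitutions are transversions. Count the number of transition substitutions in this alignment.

The sequences differ at positions 12 (G/T, transversion), 18 (G/A, transition), 20 (C/T, transition), 33 (A/G, transition), 40 (T/C, transition).
Of the 5 differences, 4 transitions and 1 transversion, so the answer is 4.

4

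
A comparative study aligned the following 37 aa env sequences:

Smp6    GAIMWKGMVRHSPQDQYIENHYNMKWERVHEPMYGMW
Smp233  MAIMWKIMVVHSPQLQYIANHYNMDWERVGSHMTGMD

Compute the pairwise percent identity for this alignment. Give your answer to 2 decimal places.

70.27%

Differing sites — 1:G/M; 7:G/I; 10:R/V; 15:D/L; 19:E/A; 25:K/D; 30:H/G; 31:E/S; 32:P/H; 34:Y/T; 37:W/D.
26 of the 37 sites match, so the percent identity is 26/37 × 100 = 70.27%.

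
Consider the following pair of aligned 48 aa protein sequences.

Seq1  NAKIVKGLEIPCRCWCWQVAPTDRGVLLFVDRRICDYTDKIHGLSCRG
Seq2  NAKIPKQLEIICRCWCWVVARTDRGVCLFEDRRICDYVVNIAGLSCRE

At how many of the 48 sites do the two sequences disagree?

Mismatches occur at site 5 (V↔P), site 7 (G↔Q), site 11 (P↔I), site 18 (Q↔V), site 21 (P↔R), site 27 (L↔C), site 30 (V↔E), site 38 (T↔V), site 39 (D↔V), site 40 (K↔N), site 42 (H↔A), site 48 (G↔E).
That gives 12 mismatches out of 48 aligned sites, so the Hamming distance is 12.

12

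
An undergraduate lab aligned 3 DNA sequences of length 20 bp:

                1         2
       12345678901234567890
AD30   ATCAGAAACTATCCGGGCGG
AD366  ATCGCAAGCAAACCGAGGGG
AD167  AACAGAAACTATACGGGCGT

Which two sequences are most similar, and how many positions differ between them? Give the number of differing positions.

3

Pairwise Hamming distances:
  AD30 vs AD366: 7
  AD30 vs AD167: 3
  AD366 vs AD167: 10
The smallest is 3, between AD30 and AD167.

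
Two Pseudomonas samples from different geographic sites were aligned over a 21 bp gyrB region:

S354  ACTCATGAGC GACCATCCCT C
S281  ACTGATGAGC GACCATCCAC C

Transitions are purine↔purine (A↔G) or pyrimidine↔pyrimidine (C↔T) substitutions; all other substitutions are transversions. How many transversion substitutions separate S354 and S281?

Differing sites — 4:C/G (Tv); 19:C/A (Tv); 20:T/C (Ti).
Of the 3 differences, 1 transition and 2 transversions, so the answer is 2.

2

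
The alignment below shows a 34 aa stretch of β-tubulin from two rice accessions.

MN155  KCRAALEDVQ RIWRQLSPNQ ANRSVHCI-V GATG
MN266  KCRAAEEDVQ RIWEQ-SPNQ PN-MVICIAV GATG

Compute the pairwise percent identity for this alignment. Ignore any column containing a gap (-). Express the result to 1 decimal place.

83.9%

Excluding the 3 gap columns leaves 31 comparable sites.
Differing sites — 6:L/E; 14:R/E; 21:A/P; 24:S/M; 26:H/I.
26 of the 31 comparable sites match, so the percent identity is 26/31 × 100 = 83.9%.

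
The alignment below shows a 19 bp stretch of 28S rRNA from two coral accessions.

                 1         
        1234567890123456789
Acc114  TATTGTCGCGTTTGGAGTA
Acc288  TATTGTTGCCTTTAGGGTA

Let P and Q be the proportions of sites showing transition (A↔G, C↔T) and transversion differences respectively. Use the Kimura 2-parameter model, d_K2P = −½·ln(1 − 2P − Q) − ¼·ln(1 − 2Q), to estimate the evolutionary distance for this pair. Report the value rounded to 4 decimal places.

Mismatches occur at site 7 (C/T, transition), site 10 (G/C, transversion), site 14 (G/A, transition), site 16 (A/G, transition).
Of the 4 differences, 3 transitions and 1 transversion over 19 sites: P = 3/19 = 0.157895, Q = 1/19 = 0.052632.
d = −0.5·ln(0.631578) − 0.25·ln(0.894736) = −0.5·(-0.459534) − 0.25·(-0.111227) = 0.2576.

0.2576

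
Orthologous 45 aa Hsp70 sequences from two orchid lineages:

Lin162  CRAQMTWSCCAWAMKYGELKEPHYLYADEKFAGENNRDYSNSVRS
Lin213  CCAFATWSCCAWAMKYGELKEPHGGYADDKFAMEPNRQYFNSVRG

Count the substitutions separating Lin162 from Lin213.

11

Differing sites — 2:R/C; 4:Q/F; 5:M/A; 24:Y/G; 25:L/G; 29:E/D; 33:G/M; 35:N/P; 38:D/Q; 40:S/F; 45:S/G.
That gives 11 mismatches out of 45 aligned sites, so the Hamming distance is 11.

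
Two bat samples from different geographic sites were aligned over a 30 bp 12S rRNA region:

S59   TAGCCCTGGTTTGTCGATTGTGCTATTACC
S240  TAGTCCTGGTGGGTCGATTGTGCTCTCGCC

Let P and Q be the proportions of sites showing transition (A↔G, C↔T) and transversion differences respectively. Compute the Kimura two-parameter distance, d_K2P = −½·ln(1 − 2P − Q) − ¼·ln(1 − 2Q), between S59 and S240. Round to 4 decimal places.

Mismatches occur at site 4 (C→T, transition), site 11 (T→G, transversion), site 12 (T→G, transversion), site 25 (A→C, transversion), site 27 (T→C, transition), site 28 (A→G, transition).
Of the 6 differences, 3 transitions and 3 transversions over 30 sites: P = 3/30 = 0.100000, Q = 3/30 = 0.100000.
d = −0.5·ln(0.700000) − 0.25·ln(0.800000) = −0.5·(-0.356675) − 0.25·(-0.223144) = 0.2341.

0.2341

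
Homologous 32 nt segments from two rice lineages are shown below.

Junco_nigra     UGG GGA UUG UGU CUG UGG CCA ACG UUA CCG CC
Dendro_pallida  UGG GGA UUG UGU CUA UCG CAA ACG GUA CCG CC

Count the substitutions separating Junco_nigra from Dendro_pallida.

Mismatches occur at site 15 (G/A), site 17 (G/C), site 20 (C/A), site 25 (U/G).
That gives 4 mismatches out of 32 aligned sites, so the Hamming distance is 4.

4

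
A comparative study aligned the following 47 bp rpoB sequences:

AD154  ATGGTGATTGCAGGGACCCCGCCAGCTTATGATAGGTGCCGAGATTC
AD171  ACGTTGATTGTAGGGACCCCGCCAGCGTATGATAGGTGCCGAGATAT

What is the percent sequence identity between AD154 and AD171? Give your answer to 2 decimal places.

87.23%

Mismatches occur at site 2 (T→C), site 4 (G→T), site 11 (C→T), site 27 (T→G), site 46 (T→A), site 47 (C→T).
41 of the 47 sites match, so the percent identity is 41/47 × 100 = 87.23%.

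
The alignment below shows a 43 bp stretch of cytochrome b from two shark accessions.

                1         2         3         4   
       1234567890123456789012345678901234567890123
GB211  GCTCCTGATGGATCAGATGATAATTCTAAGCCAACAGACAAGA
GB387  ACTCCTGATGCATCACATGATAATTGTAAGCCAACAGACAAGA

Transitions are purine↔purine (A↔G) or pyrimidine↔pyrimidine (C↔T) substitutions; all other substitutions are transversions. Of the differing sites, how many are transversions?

3

Mismatches occur at site 1 (G↔A, transition), site 11 (G↔C, transversion), site 16 (G↔C, transversion), site 26 (C↔G, transversion).
Of the 4 differences, 1 transition and 3 transversions, so the answer is 3.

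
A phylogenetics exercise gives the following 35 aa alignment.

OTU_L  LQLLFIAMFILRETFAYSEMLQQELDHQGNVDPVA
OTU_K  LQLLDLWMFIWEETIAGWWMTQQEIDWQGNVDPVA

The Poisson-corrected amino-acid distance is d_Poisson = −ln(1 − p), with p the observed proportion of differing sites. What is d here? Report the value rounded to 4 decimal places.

0.4199

Mismatches occur at site 5 (F/D), site 6 (I/L), site 7 (A/W), site 11 (L/W), site 12 (R/E), site 15 (F/I), site 17 (Y/G), site 18 (S/W), site 19 (E/W), site 21 (L/T), site 25 (L/I), site 27 (H/W).
p = 12/35 = 0.342857.
d = −ln(1 − 0.342857) = −ln(0.657143) = 0.4199.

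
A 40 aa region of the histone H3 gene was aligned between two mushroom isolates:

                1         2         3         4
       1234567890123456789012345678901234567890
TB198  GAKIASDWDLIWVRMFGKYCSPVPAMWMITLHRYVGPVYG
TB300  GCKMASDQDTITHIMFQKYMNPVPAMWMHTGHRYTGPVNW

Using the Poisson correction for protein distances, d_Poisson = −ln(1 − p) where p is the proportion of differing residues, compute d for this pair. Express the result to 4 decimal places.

Mismatches occur at site 2 (A/C), site 4 (I/M), site 8 (W/Q), site 10 (L/T), site 12 (W/T), site 13 (V/H), site 14 (R/I), site 17 (G/Q), site 20 (C/M), site 21 (S/N), site 29 (I/H), site 31 (L/G), site 35 (V/T), site 39 (Y/N), site 40 (G/W).
p = 15/40 = 0.375000.
d = −ln(1 − 0.375000) = −ln(0.625000) = 0.4700.

0.4700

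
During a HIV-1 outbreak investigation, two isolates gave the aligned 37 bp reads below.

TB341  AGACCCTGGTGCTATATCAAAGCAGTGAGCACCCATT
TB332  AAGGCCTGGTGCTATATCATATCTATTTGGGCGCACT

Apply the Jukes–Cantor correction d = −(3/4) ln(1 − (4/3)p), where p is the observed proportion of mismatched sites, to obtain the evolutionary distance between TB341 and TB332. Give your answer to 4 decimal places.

Mismatches occur at site 2 (G↔A), site 3 (A↔G), site 4 (C↔G), site 20 (A↔T), site 22 (G↔T), site 24 (A↔T), site 25 (G↔A), site 27 (G↔T), site 28 (A↔T), site 30 (C↔G), site 31 (A↔G), site 33 (C↔G), site 36 (T↔C).
p = 13/37 = 0.351351.
d = −0.75 · ln(1 − (4/3)·0.351351) = −0.75 · ln(0.531532) = −0.75 · (-0.631992) = 0.4740.

0.4740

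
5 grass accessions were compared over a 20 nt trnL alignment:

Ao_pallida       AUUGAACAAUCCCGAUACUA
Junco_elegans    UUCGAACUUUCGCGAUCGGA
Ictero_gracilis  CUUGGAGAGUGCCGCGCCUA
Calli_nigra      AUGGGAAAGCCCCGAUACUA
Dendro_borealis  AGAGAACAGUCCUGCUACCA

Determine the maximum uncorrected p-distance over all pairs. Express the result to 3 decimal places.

0.600

Pairwise Hamming distances:
  Ao_pallida vs Junco_elegans: 8
  Ao_pallida vs Ictero_gracilis: 8
  Ao_pallida vs Calli_nigra: 5
  Ao_pallida vs Dendro_borealis: 6
  Junco_elegans vs Ictero_gracilis: 12
  Junco_elegans vs Calli_nigra: 11
  Junco_elegans vs Dendro_borealis: 11
  Ictero_gracilis vs Calli_nigra: 8
  Ictero_gracilis vs Dendro_borealis: 10
  Calli_nigra vs Dendro_borealis: 8
The largest is 12 mismatches, between Junco_elegans and Ictero_gracilis; p = 12/20 = 0.600.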